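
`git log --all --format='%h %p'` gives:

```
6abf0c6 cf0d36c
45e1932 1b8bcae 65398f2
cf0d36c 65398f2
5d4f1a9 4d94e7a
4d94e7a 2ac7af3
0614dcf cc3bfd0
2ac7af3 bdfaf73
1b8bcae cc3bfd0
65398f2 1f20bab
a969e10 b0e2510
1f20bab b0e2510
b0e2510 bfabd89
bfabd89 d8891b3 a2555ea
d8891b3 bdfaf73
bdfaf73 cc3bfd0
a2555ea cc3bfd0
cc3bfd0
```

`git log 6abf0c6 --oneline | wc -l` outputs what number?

Walking parent pointers from 6abf0c6: reachable set = {1f20bab, 65398f2, 6abf0c6, a2555ea, b0e2510, bdfaf73, bfabd89, cc3bfd0, cf0d36c, d8891b3}.
That is 10 commits.

10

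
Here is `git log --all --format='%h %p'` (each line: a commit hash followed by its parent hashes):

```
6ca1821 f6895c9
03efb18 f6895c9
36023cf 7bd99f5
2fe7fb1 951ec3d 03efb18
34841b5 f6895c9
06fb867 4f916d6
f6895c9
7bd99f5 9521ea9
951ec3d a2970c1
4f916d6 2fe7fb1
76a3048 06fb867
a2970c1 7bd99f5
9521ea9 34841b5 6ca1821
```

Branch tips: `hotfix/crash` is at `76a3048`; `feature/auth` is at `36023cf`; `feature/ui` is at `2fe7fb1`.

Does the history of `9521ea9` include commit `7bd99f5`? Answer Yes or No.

No

Ancestors of 9521ea9: {34841b5, 6ca1821, 9521ea9, f6895c9}.
7bd99f5 is not in that set, so it is not an ancestor of 9521ea9.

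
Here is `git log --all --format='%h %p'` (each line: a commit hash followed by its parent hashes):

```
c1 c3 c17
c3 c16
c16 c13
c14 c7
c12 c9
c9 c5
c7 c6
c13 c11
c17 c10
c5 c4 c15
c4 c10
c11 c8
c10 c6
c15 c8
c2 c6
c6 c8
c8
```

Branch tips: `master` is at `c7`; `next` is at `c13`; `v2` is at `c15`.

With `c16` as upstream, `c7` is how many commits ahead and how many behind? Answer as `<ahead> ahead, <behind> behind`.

Reachable from c7: {c6, c7, c8}.
Reachable from c16: {c11, c13, c16, c8}.
Only in c7's history (ahead): {c6, c7} — 2.
Only in c16's history (behind): {c11, c13, c16} — 3.

2 ahead, 3 behind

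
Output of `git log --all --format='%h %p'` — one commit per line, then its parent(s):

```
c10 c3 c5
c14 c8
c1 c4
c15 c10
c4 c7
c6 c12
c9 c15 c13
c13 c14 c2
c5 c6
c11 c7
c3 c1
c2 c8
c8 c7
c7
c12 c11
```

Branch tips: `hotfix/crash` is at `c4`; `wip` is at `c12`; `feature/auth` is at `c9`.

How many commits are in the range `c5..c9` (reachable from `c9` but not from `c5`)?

Reachable from c9: {c1, c10, c11, c12, c13, c14, c15, c2, c3, c4, c5, c6, c7, c8, c9}.
Reachable from c5: {c11, c12, c5, c6, c7}.
In c9's history but not c5's: {c1, c10, c13, c14, c15, c2, c3, c4, c8, c9} — 10 commits.

10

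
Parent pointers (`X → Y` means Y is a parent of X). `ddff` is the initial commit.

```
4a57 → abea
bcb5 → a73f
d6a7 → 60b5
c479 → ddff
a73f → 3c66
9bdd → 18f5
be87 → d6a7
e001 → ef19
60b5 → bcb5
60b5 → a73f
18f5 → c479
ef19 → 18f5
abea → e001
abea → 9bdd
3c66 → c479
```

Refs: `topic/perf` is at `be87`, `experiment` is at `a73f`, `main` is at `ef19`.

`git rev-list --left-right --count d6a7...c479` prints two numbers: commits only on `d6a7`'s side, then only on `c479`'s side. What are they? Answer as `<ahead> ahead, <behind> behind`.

5 ahead, 0 behind

Reachable from d6a7: {3c66, 60b5, a73f, bcb5, c479, d6a7, ddff}.
Reachable from c479: {c479, ddff}.
Only in d6a7's history (ahead): {3c66, 60b5, a73f, bcb5, d6a7} — 5.
Only in c479's history (behind): {} — 0.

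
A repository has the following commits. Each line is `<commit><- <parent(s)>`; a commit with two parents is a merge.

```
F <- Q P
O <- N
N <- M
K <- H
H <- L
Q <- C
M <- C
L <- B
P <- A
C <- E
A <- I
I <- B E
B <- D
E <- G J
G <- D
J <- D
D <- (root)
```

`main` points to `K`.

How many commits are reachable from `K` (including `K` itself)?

5

Walking parent pointers from K: reachable set = {B, D, H, K, L}.
That is 5 commits.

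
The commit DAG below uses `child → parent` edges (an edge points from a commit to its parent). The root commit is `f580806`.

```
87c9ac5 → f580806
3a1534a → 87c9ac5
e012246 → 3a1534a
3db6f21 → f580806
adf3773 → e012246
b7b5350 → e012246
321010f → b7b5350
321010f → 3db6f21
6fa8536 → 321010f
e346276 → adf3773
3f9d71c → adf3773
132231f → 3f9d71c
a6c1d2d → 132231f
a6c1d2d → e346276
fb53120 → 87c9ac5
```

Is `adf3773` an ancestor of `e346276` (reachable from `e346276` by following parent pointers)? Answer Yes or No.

Yes

Ancestors of e346276 (commits reachable by following parents): {3a1534a, 87c9ac5, adf3773, e012246, e346276, f580806}.
adf3773 is in that set, so it is an ancestor of e346276.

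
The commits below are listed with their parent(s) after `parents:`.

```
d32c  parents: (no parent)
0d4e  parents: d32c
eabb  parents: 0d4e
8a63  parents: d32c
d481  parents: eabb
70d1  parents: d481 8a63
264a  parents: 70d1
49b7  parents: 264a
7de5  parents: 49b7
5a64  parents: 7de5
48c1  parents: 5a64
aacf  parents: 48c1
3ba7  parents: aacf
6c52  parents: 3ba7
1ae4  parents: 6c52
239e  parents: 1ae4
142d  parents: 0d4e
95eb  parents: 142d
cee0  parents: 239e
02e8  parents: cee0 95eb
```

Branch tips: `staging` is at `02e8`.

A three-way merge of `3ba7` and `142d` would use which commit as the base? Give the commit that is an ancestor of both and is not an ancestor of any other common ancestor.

0d4e

Ancestors of 3ba7: {0d4e, 264a, 3ba7, 48c1, 49b7, 5a64, 70d1, 7de5, 8a63, aacf, d32c, d481, eabb}.
Ancestors of 142d: {0d4e, 142d, d32c}.
Common ancestors: {0d4e, d32c}.
Among these, 0d4e is not an ancestor of any other common ancestor — it is the merge base.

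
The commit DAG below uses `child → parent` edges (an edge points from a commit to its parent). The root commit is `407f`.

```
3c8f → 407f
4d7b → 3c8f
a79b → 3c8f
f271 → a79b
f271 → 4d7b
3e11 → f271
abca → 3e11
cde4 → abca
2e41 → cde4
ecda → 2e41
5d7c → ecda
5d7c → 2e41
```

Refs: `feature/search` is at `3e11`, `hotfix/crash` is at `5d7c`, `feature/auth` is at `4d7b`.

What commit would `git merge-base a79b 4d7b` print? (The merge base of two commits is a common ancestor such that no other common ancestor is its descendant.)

Ancestors of a79b: {3c8f, 407f, a79b}.
Ancestors of 4d7b: {3c8f, 407f, 4d7b}.
Common ancestors: {3c8f, 407f}.
Among these, 3c8f is not an ancestor of any other common ancestor — it is the merge base.

3c8f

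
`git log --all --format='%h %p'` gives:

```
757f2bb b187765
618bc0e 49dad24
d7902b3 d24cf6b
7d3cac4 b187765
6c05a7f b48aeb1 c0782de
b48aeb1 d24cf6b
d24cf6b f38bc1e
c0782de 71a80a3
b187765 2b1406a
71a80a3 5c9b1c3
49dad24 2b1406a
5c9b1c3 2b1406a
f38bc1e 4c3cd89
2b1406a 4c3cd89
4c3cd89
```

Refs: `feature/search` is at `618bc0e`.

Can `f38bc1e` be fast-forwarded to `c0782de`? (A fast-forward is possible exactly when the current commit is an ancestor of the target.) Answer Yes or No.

A fast-forward from f38bc1e to c0782de is possible iff f38bc1e is an ancestor of c0782de.
Ancestors of c0782de: {2b1406a, 4c3cd89, 5c9b1c3, 71a80a3, c0782de}.
f38bc1e is not among them, so fast-forward is not possible.

No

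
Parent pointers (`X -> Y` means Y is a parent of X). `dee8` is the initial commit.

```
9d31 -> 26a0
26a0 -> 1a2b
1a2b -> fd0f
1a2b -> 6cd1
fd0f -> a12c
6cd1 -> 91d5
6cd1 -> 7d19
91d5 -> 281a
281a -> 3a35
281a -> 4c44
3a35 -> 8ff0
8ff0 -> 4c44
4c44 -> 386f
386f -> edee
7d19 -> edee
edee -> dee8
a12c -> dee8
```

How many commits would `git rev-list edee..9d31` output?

Reachable from 9d31: {1a2b, 26a0, 281a, 386f, 3a35, 4c44, 6cd1, 7d19, 8ff0, 91d5, 9d31, a12c, dee8, edee, fd0f}.
Reachable from edee: {dee8, edee}.
In 9d31's history but not edee's: {1a2b, 26a0, 281a, 386f, 3a35, 4c44, 6cd1, 7d19, 8ff0, 91d5, 9d31, a12c, fd0f} — 13 commits.

13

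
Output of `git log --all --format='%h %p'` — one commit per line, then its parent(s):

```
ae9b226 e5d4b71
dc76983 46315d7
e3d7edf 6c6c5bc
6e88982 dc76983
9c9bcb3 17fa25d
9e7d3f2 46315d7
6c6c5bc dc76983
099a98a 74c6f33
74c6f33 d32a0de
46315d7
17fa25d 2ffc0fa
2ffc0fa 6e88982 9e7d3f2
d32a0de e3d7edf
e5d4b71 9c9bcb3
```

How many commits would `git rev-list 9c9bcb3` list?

Walking parent pointers from 9c9bcb3: reachable set = {17fa25d, 2ffc0fa, 46315d7, 6e88982, 9c9bcb3, 9e7d3f2, dc76983}.
That is 7 commits.

7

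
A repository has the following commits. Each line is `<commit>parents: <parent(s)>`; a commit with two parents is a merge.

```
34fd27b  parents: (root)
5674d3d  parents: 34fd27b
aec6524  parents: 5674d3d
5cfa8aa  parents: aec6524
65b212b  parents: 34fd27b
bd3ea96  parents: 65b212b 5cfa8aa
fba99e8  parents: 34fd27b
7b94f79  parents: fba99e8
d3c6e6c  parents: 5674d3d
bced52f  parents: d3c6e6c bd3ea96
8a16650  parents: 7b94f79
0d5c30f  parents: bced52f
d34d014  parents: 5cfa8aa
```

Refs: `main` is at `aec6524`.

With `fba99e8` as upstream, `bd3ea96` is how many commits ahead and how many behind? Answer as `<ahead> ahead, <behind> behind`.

Reachable from bd3ea96: {34fd27b, 5674d3d, 5cfa8aa, 65b212b, aec6524, bd3ea96}.
Reachable from fba99e8: {34fd27b, fba99e8}.
Only in bd3ea96's history (ahead): {5674d3d, 5cfa8aa, 65b212b, aec6524, bd3ea96} — 5.
Only in fba99e8's history (behind): {fba99e8} — 1.

5 ahead, 1 behind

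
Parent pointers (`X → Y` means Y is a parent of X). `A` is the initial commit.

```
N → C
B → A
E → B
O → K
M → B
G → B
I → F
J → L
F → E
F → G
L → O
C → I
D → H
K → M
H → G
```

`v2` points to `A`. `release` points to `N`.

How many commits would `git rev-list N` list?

8

Walking parent pointers from N: reachable set = {A, B, C, E, F, G, I, N}.
That is 8 commits.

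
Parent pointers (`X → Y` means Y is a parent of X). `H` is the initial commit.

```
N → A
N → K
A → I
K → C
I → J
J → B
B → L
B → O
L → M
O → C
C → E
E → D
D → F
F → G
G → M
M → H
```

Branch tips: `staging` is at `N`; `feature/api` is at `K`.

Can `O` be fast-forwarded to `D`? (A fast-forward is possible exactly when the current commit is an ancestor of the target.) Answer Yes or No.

No

A fast-forward from O to D is possible iff O is an ancestor of D.
Ancestors of D: {D, F, G, H, M}.
O is not among them, so fast-forward is not possible.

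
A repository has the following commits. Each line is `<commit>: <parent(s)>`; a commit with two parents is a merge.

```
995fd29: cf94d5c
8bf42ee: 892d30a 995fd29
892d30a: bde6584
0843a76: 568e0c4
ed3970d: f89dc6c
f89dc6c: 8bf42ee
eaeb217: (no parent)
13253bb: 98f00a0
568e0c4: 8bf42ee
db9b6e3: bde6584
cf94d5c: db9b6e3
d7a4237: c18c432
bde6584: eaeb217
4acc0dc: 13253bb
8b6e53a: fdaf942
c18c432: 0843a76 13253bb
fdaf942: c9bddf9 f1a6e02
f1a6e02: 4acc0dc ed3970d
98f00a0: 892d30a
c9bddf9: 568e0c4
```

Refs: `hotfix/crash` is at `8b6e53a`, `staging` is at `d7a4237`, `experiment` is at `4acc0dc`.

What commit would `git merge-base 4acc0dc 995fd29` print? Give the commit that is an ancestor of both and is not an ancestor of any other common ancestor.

bde6584

Ancestors of 4acc0dc: {13253bb, 4acc0dc, 892d30a, 98f00a0, bde6584, eaeb217}.
Ancestors of 995fd29: {995fd29, bde6584, cf94d5c, db9b6e3, eaeb217}.
Common ancestors: {bde6584, eaeb217}.
Among these, bde6584 is not an ancestor of any other common ancestor — it is the merge base.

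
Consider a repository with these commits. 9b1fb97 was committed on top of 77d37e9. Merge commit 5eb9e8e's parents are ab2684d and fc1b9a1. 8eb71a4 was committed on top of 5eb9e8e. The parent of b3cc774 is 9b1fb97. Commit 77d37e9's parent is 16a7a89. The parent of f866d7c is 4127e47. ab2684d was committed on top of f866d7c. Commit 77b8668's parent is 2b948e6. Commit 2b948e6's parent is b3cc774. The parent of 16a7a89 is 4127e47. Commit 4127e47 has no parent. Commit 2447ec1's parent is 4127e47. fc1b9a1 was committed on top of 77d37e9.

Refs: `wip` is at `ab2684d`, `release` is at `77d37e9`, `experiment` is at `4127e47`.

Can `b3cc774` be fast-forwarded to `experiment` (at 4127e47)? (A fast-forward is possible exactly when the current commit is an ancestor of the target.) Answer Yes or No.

A fast-forward from b3cc774 to 4127e47 is possible iff b3cc774 is an ancestor of 4127e47.
Ancestors of 4127e47: {4127e47}.
b3cc774 is not among them, so fast-forward is not possible.

No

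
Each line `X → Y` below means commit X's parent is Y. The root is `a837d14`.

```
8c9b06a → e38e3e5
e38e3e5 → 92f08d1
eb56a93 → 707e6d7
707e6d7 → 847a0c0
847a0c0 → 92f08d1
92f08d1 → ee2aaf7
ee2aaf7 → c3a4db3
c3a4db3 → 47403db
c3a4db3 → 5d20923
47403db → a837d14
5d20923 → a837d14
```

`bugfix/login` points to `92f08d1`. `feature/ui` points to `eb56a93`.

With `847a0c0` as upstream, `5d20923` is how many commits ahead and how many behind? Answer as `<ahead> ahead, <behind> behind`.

Reachable from 5d20923: {5d20923, a837d14}.
Reachable from 847a0c0: {47403db, 5d20923, 847a0c0, 92f08d1, a837d14, c3a4db3, ee2aaf7}.
Only in 5d20923's history (ahead): {} — 0.
Only in 847a0c0's history (behind): {47403db, 847a0c0, 92f08d1, c3a4db3, ee2aaf7} — 5.

0 ahead, 5 behind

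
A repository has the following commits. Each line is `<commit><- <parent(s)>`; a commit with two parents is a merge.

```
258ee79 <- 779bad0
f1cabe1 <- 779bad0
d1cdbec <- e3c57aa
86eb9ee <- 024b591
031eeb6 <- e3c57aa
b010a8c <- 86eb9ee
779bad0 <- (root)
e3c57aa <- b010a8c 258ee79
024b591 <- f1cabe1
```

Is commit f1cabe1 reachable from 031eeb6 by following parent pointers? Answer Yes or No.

Ancestors of 031eeb6 (commits reachable by following parents): {024b591, 031eeb6, 258ee79, 779bad0, 86eb9ee, b010a8c, e3c57aa, f1cabe1}.
f1cabe1 is in that set, so it is an ancestor of 031eeb6.

Yes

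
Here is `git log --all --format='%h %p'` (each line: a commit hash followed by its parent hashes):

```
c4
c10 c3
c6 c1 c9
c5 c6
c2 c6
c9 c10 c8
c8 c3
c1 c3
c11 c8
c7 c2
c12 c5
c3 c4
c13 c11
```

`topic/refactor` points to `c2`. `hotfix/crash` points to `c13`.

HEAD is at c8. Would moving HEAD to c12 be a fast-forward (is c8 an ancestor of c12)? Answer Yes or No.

Yes

A fast-forward from c8 to c12 is possible iff c8 is an ancestor of c12.
Ancestors of c12: {c1, c10, c12, c3, c4, c5, c6, c8, c9}.
c8 is among them, so fast-forward is possible.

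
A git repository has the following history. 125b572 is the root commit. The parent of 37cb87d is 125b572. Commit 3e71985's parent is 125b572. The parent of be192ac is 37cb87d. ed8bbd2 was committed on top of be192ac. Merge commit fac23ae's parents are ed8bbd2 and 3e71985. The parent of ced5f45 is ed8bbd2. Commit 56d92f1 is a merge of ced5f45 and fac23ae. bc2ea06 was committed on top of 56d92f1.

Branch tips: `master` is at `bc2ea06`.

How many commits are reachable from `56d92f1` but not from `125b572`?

Reachable from 56d92f1: {125b572, 37cb87d, 3e71985, 56d92f1, be192ac, ced5f45, ed8bbd2, fac23ae}.
Reachable from 125b572: {125b572}.
In 56d92f1's history but not 125b572's: {37cb87d, 3e71985, 56d92f1, be192ac, ced5f45, ed8bbd2, fac23ae} — 7 commits.

7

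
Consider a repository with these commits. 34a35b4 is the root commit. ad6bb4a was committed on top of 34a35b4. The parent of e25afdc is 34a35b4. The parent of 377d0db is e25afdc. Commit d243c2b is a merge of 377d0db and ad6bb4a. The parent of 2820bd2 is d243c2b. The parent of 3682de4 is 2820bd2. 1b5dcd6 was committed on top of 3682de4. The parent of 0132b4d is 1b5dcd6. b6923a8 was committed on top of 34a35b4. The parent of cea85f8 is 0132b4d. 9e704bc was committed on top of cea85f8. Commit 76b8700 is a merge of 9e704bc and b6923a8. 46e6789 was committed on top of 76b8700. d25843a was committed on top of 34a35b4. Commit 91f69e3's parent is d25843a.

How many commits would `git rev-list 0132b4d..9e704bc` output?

2

Reachable from 9e704bc: {0132b4d, 1b5dcd6, 2820bd2, 34a35b4, 3682de4, 377d0db, 9e704bc, ad6bb4a, cea85f8, d243c2b, e25afdc}.
Reachable from 0132b4d: {0132b4d, 1b5dcd6, 2820bd2, 34a35b4, 3682de4, 377d0db, ad6bb4a, d243c2b, e25afdc}.
In 9e704bc's history but not 0132b4d's: {9e704bc, cea85f8} — 2 commits.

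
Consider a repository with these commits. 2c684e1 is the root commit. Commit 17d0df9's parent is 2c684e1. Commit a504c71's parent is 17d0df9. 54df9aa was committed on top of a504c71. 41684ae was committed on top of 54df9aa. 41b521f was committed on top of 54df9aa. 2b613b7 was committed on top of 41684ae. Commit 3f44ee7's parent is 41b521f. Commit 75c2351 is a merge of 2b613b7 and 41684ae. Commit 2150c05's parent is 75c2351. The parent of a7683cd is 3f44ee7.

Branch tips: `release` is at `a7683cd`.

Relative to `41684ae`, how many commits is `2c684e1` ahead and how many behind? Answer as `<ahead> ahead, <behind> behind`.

Reachable from 2c684e1: {2c684e1}.
Reachable from 41684ae: {17d0df9, 2c684e1, 41684ae, 54df9aa, a504c71}.
Only in 2c684e1's history (ahead): {} — 0.
Only in 41684ae's history (behind): {17d0df9, 41684ae, 54df9aa, a504c71} — 4.

0 ahead, 4 behind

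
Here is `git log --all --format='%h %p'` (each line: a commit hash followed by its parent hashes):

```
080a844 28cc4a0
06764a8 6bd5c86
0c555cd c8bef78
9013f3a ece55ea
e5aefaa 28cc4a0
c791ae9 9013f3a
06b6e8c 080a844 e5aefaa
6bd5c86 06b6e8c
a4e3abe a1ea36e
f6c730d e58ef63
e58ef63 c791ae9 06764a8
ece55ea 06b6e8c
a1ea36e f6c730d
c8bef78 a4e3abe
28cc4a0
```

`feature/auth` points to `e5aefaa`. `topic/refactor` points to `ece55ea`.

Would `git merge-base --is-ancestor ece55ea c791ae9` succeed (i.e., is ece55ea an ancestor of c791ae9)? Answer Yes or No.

Yes

Ancestors of c791ae9 (commits reachable by following parents): {06b6e8c, 080a844, 28cc4a0, 9013f3a, c791ae9, e5aefaa, ece55ea}.
ece55ea is in that set, so it is an ancestor of c791ae9.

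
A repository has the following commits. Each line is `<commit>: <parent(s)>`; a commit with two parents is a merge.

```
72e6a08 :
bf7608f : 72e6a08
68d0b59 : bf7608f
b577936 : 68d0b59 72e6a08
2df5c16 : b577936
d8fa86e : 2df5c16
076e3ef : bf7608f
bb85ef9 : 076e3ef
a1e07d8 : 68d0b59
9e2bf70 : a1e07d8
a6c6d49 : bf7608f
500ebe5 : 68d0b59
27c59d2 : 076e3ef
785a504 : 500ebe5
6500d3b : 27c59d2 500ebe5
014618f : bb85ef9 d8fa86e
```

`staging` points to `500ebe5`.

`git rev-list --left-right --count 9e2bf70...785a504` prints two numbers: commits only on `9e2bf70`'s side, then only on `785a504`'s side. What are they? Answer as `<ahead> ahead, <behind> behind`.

Reachable from 9e2bf70: {68d0b59, 72e6a08, 9e2bf70, a1e07d8, bf7608f}.
Reachable from 785a504: {500ebe5, 68d0b59, 72e6a08, 785a504, bf7608f}.
Only in 9e2bf70's history (ahead): {9e2bf70, a1e07d8} — 2.
Only in 785a504's history (behind): {500ebe5, 785a504} — 2.

2 ahead, 2 behind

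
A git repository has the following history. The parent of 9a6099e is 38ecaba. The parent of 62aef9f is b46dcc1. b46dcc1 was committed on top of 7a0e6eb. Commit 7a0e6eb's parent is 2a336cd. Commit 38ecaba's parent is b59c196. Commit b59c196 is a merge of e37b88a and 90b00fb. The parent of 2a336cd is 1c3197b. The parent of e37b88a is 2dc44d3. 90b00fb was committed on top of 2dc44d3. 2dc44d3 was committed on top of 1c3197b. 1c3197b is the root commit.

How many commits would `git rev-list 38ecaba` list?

Walking parent pointers from 38ecaba: reachable set = {1c3197b, 2dc44d3, 38ecaba, 90b00fb, b59c196, e37b88a}.
That is 6 commits.

6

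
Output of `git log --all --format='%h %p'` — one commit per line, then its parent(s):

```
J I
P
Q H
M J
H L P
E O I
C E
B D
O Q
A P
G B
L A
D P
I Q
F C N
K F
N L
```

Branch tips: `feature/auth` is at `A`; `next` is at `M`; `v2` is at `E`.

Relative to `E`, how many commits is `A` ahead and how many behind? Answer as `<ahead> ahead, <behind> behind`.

0 ahead, 6 behind

Reachable from A: {A, P}.
Reachable from E: {A, E, H, I, L, O, P, Q}.
Only in A's history (ahead): {} — 0.
Only in E's history (behind): {E, H, I, L, O, Q} — 6.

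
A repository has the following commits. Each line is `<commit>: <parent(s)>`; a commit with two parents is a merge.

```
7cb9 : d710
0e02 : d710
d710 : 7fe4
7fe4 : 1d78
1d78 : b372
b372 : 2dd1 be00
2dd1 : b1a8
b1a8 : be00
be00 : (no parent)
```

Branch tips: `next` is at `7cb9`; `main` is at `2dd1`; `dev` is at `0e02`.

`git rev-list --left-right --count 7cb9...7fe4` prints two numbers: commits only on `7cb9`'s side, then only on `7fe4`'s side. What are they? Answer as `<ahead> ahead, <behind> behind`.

Reachable from 7cb9: {1d78, 2dd1, 7cb9, 7fe4, b1a8, b372, be00, d710}.
Reachable from 7fe4: {1d78, 2dd1, 7fe4, b1a8, b372, be00}.
Only in 7cb9's history (ahead): {7cb9, d710} — 2.
Only in 7fe4's history (behind): {} — 0.

2 ahead, 0 behind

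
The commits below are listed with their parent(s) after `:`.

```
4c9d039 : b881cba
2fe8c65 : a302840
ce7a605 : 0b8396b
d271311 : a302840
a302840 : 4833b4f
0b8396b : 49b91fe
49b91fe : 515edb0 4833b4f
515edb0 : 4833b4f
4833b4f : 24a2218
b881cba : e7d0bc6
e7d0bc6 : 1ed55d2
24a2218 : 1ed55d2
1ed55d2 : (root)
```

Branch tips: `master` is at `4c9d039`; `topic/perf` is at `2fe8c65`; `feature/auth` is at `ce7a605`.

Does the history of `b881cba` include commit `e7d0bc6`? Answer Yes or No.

Yes

Ancestors of b881cba (commits reachable by following parents): {1ed55d2, b881cba, e7d0bc6}.
e7d0bc6 is in that set, so it is an ancestor of b881cba.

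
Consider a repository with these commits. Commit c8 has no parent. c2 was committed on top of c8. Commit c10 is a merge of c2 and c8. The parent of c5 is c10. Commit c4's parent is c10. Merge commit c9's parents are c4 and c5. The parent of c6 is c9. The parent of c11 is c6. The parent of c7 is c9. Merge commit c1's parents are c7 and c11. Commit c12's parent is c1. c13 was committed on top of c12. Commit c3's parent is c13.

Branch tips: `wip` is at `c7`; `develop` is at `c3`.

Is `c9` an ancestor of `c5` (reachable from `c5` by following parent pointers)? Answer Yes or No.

Ancestors of c5: {c10, c2, c5, c8}.
c9 is not in that set, so it is not an ancestor of c5.

No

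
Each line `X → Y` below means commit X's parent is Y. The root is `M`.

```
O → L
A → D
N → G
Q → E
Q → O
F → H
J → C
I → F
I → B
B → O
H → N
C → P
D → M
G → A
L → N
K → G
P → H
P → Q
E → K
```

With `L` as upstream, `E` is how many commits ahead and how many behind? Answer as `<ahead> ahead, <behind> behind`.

2 ahead, 2 behind

Reachable from E: {A, D, E, G, K, M}.
Reachable from L: {A, D, G, L, M, N}.
Only in E's history (ahead): {E, K} — 2.
Only in L's history (behind): {L, N} — 2.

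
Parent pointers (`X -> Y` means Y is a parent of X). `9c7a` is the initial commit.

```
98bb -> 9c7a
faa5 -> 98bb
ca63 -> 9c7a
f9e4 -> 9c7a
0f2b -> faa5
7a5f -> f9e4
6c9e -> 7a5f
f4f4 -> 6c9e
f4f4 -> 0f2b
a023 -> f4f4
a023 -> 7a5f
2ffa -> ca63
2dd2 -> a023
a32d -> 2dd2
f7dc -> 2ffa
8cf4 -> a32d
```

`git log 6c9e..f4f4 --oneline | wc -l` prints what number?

Reachable from f4f4: {0f2b, 6c9e, 7a5f, 98bb, 9c7a, f4f4, f9e4, faa5}.
Reachable from 6c9e: {6c9e, 7a5f, 9c7a, f9e4}.
In f4f4's history but not 6c9e's: {0f2b, 98bb, f4f4, faa5} — 4 commits.

4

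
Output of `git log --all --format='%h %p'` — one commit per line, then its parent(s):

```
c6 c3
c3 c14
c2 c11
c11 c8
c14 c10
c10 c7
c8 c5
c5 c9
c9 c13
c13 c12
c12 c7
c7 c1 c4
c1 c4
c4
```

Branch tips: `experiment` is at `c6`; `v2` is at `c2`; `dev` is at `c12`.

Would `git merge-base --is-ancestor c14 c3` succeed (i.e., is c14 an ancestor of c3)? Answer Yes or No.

Ancestors of c3 (commits reachable by following parents): {c1, c10, c14, c3, c4, c7}.
c14 is in that set, so it is an ancestor of c3.

Yes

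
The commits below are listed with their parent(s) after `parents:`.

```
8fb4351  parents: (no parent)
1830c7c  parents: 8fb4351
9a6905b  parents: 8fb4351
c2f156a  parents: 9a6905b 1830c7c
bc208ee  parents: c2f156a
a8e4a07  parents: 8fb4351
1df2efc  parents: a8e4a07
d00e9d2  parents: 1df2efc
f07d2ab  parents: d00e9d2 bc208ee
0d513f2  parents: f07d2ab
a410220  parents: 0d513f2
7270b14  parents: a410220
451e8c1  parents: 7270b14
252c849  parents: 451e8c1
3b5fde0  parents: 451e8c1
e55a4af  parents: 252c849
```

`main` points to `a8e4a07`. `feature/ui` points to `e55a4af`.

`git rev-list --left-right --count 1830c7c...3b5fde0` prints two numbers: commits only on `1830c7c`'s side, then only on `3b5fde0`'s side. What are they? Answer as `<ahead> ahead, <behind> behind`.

0 ahead, 12 behind

Reachable from 1830c7c: {1830c7c, 8fb4351}.
Reachable from 3b5fde0: {0d513f2, 1830c7c, 1df2efc, 3b5fde0, 451e8c1, 7270b14, 8fb4351, 9a6905b, a410220, a8e4a07, bc208ee, c2f156a, d00e9d2, f07d2ab}.
Only in 1830c7c's history (ahead): {} — 0.
Only in 3b5fde0's history (behind): {0d513f2, 1df2efc, 3b5fde0, 451e8c1, 7270b14, 9a6905b, a410220, a8e4a07, bc208ee, c2f156a, d00e9d2, f07d2ab} — 12.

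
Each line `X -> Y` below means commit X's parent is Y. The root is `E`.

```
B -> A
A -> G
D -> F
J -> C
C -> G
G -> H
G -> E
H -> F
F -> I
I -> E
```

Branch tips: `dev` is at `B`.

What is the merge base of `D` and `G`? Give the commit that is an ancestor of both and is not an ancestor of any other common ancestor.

Ancestors of D: {D, E, F, I}.
Ancestors of G: {E, F, G, H, I}.
Common ancestors: {E, F, I}.
Among these, F is not an ancestor of any other common ancestor — it is the merge base.

F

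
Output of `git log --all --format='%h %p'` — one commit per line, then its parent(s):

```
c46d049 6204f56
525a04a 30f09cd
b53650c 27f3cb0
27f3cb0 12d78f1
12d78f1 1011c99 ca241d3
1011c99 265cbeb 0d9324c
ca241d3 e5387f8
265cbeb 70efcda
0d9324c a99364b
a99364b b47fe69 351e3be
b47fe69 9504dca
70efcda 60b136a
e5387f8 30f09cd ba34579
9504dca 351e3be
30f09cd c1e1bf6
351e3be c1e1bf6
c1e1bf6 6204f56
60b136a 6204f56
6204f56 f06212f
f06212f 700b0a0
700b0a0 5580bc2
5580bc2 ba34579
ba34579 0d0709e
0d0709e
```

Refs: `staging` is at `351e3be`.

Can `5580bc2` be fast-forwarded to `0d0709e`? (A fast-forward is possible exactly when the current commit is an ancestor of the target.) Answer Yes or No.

A fast-forward from 5580bc2 to 0d0709e is possible iff 5580bc2 is an ancestor of 0d0709e.
Ancestors of 0d0709e: {0d0709e}.
5580bc2 is not among them, so fast-forward is not possible.

No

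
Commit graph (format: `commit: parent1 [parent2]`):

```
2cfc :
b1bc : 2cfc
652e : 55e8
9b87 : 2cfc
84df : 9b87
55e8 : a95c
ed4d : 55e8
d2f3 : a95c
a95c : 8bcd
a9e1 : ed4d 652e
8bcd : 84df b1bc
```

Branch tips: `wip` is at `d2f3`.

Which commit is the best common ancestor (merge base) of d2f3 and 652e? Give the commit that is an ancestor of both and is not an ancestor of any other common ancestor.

a95c

Ancestors of d2f3: {2cfc, 84df, 8bcd, 9b87, a95c, b1bc, d2f3}.
Ancestors of 652e: {2cfc, 55e8, 652e, 84df, 8bcd, 9b87, a95c, b1bc}.
Common ancestors: {2cfc, 84df, 8bcd, 9b87, a95c, b1bc}.
Among these, a95c is not an ancestor of any other common ancestor — it is the merge base.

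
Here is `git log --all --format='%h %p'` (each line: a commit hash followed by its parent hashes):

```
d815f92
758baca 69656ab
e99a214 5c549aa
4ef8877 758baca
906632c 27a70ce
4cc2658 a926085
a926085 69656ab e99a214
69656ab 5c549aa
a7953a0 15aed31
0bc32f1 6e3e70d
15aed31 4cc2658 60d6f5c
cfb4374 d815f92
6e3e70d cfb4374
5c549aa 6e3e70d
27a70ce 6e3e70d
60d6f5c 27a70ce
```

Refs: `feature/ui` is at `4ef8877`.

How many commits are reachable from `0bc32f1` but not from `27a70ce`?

1

Reachable from 0bc32f1: {0bc32f1, 6e3e70d, cfb4374, d815f92}.
Reachable from 27a70ce: {27a70ce, 6e3e70d, cfb4374, d815f92}.
In 0bc32f1's history but not 27a70ce's: {0bc32f1} — 1 commit.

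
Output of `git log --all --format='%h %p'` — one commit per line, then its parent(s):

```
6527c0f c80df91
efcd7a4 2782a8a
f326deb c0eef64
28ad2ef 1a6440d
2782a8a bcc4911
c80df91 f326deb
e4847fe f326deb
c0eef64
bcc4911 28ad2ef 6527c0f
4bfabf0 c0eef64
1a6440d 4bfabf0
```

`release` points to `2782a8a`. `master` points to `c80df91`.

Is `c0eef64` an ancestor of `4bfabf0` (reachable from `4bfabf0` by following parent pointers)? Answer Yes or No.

Yes

Ancestors of 4bfabf0 (commits reachable by following parents): {4bfabf0, c0eef64}.
c0eef64 is in that set, so it is an ancestor of 4bfabf0.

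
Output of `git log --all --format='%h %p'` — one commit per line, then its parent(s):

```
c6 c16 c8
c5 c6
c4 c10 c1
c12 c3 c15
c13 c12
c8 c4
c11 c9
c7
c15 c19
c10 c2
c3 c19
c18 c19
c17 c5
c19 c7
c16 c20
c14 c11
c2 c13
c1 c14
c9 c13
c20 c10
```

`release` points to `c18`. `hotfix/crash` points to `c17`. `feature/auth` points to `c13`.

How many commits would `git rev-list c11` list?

Walking parent pointers from c11: reachable set = {c11, c12, c13, c15, c19, c3, c7, c9}.
That is 8 commits.

8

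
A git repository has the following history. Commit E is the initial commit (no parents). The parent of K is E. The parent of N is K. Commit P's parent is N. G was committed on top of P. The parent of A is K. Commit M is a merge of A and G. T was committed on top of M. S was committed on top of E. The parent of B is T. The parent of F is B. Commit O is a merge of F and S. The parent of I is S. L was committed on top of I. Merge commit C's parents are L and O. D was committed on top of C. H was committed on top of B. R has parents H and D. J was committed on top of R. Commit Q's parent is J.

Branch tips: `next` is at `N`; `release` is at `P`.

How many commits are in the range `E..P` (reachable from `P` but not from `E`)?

Reachable from P: {E, K, N, P}.
Reachable from E: {E}.
In P's history but not E's: {K, N, P} — 3 commits.

3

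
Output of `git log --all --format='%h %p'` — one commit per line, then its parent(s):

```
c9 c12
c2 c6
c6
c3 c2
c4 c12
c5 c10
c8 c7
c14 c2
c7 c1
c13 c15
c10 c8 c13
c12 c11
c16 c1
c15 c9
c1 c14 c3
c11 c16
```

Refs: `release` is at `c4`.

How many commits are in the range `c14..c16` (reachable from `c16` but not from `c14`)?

Reachable from c16: {c1, c14, c16, c2, c3, c6}.
Reachable from c14: {c14, c2, c6}.
In c16's history but not c14's: {c1, c16, c3} — 3 commits.

3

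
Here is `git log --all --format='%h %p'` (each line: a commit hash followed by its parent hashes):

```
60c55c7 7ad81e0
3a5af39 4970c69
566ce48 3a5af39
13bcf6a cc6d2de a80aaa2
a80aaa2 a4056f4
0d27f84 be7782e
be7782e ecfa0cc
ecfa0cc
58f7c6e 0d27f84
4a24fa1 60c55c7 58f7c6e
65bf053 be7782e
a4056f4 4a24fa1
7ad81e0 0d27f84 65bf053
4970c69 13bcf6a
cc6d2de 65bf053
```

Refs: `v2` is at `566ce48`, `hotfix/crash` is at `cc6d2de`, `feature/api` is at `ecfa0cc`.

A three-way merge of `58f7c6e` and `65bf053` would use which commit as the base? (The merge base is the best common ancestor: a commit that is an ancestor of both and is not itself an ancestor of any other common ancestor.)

Ancestors of 58f7c6e: {0d27f84, 58f7c6e, be7782e, ecfa0cc}.
Ancestors of 65bf053: {65bf053, be7782e, ecfa0cc}.
Common ancestors: {be7782e, ecfa0cc}.
Among these, be7782e is not an ancestor of any other common ancestor — it is the merge base.

be7782e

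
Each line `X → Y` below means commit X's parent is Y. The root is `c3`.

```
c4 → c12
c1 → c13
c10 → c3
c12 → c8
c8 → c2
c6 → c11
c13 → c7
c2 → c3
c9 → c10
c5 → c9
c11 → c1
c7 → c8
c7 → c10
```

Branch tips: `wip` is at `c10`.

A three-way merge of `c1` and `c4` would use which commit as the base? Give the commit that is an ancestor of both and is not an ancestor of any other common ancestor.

c8

Ancestors of c1: {c1, c10, c13, c2, c3, c7, c8}.
Ancestors of c4: {c12, c2, c3, c4, c8}.
Common ancestors: {c2, c3, c8}.
Among these, c8 is not an ancestor of any other common ancestor — it is the merge base.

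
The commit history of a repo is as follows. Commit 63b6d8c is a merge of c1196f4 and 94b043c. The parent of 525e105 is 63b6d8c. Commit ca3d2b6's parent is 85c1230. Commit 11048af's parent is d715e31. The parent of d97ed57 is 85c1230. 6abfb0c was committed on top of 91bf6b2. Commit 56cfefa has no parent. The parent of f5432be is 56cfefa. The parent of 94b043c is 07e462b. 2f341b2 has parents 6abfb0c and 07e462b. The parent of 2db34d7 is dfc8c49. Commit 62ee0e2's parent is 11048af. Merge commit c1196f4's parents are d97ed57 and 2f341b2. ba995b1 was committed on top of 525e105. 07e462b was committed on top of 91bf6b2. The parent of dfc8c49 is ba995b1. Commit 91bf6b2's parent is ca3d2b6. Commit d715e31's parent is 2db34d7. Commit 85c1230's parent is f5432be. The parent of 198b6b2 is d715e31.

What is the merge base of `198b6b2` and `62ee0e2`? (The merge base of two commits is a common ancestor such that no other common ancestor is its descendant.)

d715e31

Ancestors of 198b6b2: {07e462b, 198b6b2, 2db34d7, 2f341b2, 525e105, 56cfefa, 63b6d8c, 6abfb0c, 85c1230, 91bf6b2, 94b043c, ba995b1, c1196f4, ca3d2b6, d715e31, d97ed57, dfc8c49, f5432be}.
Ancestors of 62ee0e2: {07e462b, 11048af, 2db34d7, 2f341b2, 525e105, 56cfefa, 62ee0e2, 63b6d8c, 6abfb0c, 85c1230, 91bf6b2, 94b043c, ba995b1, c1196f4, ca3d2b6, d715e31, d97ed57, dfc8c49, f5432be}.
Common ancestors: {07e462b, 2db34d7, 2f341b2, 525e105, 56cfefa, 63b6d8c, 6abfb0c, 85c1230, 91bf6b2, 94b043c, ba995b1, c1196f4, ca3d2b6, d715e31, d97ed57, dfc8c49, f5432be}.
Among these, d715e31 is not an ancestor of any other common ancestor — it is the merge base.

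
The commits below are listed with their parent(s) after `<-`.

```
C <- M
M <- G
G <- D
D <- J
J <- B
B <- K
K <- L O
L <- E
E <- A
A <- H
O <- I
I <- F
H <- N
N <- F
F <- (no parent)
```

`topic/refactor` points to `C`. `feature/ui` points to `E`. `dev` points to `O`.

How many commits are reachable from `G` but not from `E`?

Reachable from G: {A, B, D, E, F, G, H, I, J, K, L, N, O}.
Reachable from E: {A, E, F, H, N}.
In G's history but not E's: {B, D, G, I, J, K, L, O} — 8 commits.

8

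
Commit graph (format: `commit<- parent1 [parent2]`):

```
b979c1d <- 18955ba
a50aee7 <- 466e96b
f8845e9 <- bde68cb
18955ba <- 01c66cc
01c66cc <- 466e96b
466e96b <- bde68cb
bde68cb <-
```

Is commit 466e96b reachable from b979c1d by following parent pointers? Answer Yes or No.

Yes

Ancestors of b979c1d (commits reachable by following parents): {01c66cc, 18955ba, 466e96b, b979c1d, bde68cb}.
466e96b is in that set, so it is an ancestor of b979c1d.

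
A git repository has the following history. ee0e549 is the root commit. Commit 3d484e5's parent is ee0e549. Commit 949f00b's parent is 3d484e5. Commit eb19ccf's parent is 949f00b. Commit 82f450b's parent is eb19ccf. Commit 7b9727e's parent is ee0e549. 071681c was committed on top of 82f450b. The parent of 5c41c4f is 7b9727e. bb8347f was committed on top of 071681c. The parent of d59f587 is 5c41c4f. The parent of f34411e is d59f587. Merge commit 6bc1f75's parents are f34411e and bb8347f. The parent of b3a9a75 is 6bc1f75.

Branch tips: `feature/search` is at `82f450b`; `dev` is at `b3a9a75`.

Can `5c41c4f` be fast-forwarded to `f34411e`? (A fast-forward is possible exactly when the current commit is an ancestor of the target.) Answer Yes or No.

A fast-forward from 5c41c4f to f34411e is possible iff 5c41c4f is an ancestor of f34411e.
Ancestors of f34411e: {5c41c4f, 7b9727e, d59f587, ee0e549, f34411e}.
5c41c4f is among them, so fast-forward is possible.

Yes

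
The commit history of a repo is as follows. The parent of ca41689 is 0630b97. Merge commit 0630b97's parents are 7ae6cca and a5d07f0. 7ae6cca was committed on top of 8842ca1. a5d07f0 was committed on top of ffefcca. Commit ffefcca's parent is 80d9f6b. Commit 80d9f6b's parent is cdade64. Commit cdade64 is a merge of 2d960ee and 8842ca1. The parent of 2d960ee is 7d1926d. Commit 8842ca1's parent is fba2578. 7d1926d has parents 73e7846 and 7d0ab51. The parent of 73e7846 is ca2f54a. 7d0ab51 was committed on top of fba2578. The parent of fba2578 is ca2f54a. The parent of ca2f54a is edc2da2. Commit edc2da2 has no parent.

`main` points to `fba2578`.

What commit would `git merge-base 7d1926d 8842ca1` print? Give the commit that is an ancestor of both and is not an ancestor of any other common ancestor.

Ancestors of 7d1926d: {73e7846, 7d0ab51, 7d1926d, ca2f54a, edc2da2, fba2578}.
Ancestors of 8842ca1: {8842ca1, ca2f54a, edc2da2, fba2578}.
Common ancestors: {ca2f54a, edc2da2, fba2578}.
Among these, fba2578 is not an ancestor of any other common ancestor — it is the merge base.

fba2578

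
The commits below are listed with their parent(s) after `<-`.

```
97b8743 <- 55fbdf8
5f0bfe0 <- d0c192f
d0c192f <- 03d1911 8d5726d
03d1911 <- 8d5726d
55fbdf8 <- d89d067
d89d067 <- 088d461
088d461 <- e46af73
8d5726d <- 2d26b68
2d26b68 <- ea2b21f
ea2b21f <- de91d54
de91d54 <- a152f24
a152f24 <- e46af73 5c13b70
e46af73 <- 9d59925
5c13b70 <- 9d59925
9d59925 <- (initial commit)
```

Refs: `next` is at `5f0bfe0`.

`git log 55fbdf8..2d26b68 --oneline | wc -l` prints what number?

Reachable from 2d26b68: {2d26b68, 5c13b70, 9d59925, a152f24, de91d54, e46af73, ea2b21f}.
Reachable from 55fbdf8: {088d461, 55fbdf8, 9d59925, d89d067, e46af73}.
In 2d26b68's history but not 55fbdf8's: {2d26b68, 5c13b70, a152f24, de91d54, ea2b21f} — 5 commits.

5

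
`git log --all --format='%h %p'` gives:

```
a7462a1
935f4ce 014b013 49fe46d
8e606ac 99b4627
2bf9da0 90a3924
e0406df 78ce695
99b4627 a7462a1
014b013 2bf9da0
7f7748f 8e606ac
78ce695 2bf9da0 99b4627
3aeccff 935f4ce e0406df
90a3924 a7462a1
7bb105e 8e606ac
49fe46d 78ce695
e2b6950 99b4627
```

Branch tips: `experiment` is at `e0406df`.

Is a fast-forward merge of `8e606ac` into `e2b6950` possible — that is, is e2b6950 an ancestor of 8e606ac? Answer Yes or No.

No

A fast-forward from e2b6950 to 8e606ac is possible iff e2b6950 is an ancestor of 8e606ac.
Ancestors of 8e606ac: {8e606ac, 99b4627, a7462a1}.
e2b6950 is not among them, so fast-forward is not possible.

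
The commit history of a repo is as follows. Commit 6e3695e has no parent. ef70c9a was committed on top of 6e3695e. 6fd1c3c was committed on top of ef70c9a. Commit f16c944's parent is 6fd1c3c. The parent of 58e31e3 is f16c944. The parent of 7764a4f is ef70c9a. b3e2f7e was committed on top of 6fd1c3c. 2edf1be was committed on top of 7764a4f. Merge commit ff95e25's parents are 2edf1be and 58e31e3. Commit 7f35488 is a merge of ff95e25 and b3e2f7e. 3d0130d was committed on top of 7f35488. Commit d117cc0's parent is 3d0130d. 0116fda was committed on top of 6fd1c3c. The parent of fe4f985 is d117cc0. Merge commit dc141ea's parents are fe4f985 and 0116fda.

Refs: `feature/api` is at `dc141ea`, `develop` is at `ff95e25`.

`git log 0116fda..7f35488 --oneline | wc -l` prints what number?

Reachable from 7f35488: {2edf1be, 58e31e3, 6e3695e, 6fd1c3c, 7764a4f, 7f35488, b3e2f7e, ef70c9a, f16c944, ff95e25}.
Reachable from 0116fda: {0116fda, 6e3695e, 6fd1c3c, ef70c9a}.
In 7f35488's history but not 0116fda's: {2edf1be, 58e31e3, 7764a4f, 7f35488, b3e2f7e, f16c944, ff95e25} — 7 commits.

7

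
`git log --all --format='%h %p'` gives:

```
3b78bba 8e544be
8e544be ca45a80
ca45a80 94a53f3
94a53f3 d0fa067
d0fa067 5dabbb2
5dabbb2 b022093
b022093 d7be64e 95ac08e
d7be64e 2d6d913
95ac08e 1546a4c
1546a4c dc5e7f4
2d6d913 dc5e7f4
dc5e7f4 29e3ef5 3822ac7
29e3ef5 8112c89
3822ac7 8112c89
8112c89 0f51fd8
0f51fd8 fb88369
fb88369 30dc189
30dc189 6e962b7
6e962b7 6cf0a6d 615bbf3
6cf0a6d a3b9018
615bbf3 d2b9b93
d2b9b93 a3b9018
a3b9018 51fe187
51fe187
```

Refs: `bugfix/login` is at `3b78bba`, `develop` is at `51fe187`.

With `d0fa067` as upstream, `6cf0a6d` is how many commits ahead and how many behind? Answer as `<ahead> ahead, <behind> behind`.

0 ahead, 17 behind

Reachable from 6cf0a6d: {51fe187, 6cf0a6d, a3b9018}.
Reachable from d0fa067: {0f51fd8, 1546a4c, 29e3ef5, 2d6d913, 30dc189, 3822ac7, 51fe187, 5dabbb2, 615bbf3, 6cf0a6d, 6e962b7, 8112c89, 95ac08e, a3b9018, b022093, d0fa067, d2b9b93, d7be64e, dc5e7f4, fb88369}.
Only in 6cf0a6d's history (ahead): {} — 0.
Only in d0fa067's history (behind): {0f51fd8, 1546a4c, 29e3ef5, 2d6d913, 30dc189, 3822ac7, 5dabbb2, 615bbf3, 6e962b7, 8112c89, 95ac08e, b022093, d0fa067, d2b9b93, d7be64e, dc5e7f4, fb88369} — 17.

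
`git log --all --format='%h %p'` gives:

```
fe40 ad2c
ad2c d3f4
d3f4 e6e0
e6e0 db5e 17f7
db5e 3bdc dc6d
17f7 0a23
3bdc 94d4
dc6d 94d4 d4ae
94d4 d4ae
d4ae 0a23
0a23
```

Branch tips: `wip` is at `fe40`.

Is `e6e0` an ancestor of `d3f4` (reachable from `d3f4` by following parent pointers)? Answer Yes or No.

Ancestors of d3f4 (commits reachable by following parents): {0a23, 17f7, 3bdc, 94d4, d3f4, d4ae, db5e, dc6d, e6e0}.
e6e0 is in that set, so it is an ancestor of d3f4.

Yes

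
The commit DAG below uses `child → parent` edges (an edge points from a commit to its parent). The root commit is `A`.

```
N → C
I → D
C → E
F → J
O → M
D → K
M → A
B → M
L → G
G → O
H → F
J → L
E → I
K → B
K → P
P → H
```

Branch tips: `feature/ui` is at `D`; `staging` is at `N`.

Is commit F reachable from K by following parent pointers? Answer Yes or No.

Yes

Ancestors of K (commits reachable by following parents): {A, B, F, G, H, J, K, L, M, O, P}.
F is in that set, so it is an ancestor of K.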